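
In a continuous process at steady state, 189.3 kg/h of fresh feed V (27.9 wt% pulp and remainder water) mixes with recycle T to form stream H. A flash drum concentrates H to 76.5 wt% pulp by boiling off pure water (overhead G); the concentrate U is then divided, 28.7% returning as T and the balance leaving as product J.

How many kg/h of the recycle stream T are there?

27.79 kg/h

Overall pulp balance (none leaves overhead): pulp in fresh feed = pulp in product, i.e. 189.3×0.279 = (1−0.287)·U·0.765.
U = 52.815/(0.765×0.713) = 96.829 kg/h.
Recycle T = 0.287×96.829 = 27.79 kg/h.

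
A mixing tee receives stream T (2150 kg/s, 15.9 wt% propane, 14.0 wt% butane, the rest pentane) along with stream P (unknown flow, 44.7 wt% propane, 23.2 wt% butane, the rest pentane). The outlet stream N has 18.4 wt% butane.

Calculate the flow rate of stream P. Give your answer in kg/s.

Let P be the unknown flow. Total out = 2150 + P.
butane balance: 301 + 0.232·P = 0.184·(2150 + P)
(0.232 − 0.184)·P = 0.184×2150 − 301 = 94.6
P = 94.6 / 0.048 = 1970.8 kg/s

1971 kg/s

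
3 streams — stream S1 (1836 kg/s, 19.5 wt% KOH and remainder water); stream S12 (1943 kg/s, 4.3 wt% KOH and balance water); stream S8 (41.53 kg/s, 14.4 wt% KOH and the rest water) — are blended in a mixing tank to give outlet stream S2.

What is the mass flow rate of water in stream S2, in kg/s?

water out = water in = 1836×0.805 + 1943×0.957 + 41.53×0.856 = 3373 kg/s.

3373 kg/s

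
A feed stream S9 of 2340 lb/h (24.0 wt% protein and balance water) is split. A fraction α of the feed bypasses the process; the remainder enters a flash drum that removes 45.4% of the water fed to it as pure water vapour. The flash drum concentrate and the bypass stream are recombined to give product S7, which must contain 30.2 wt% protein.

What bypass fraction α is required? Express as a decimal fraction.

All 2340×0.240 = 561.6 lb/h of protein reaches S7, so S7 = 561.6/0.302 = 1859.6 lb/h and vapour = 480.4 lb/h.
The evaporator receives (1−α)·2340 of feed at 0.760 water and removes 0.454 of that water:
0.454×0.760×(1−α)×2340 = 480.4
(1−α) = 480.4/807.39 = 0.5950;  α = 0.4050.

0.405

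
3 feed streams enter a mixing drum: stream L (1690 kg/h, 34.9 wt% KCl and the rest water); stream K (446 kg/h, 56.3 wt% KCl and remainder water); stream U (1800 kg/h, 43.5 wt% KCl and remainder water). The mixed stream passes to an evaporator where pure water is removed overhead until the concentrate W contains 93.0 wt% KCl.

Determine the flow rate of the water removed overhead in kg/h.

2190 kg/h

KCl entering = 1690×0.349 + 446×0.563 + 1800×0.435 = 1623.9 kg/h.
All KCl reports to W, so W = 1623.9/0.930 = 1746.1 kg/h.
Total feed = 3936 kg/h; overhead = 3936 − 1746.1 = 2189.9 kg/h.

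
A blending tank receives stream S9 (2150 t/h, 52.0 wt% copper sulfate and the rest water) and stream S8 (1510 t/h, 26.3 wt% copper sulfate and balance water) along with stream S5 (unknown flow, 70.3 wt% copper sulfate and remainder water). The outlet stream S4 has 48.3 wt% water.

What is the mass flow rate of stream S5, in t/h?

Let S5 be the unknown flow. Total out = 3660 + S5.
water balance: 2144.9 + 0.297·S5 = 0.483·(3660 + S5)
(0.297 − 0.483)·S5 = 0.483×3660 − 2144.9 = -377.09
S5 = -377.09 / -0.186 = 2027.4 t/h

2027 t/h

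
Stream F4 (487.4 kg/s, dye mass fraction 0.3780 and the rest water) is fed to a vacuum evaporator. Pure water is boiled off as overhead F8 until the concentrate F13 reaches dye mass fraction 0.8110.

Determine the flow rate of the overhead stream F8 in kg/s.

260.2 kg/s

dye is conserved: 487.4×0.378 = 184.24 kg/s all reports to the concentrate.
Concentrate = 184.24/(target fraction) = 227.17 kg/s.
Overhead = 487.4 − 227.17 = 260.23 kg/s.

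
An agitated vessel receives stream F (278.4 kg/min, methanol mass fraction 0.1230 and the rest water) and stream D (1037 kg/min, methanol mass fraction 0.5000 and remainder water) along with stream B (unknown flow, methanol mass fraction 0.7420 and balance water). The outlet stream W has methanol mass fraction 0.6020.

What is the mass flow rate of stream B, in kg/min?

Let B be the unknown flow. Total out = 1315.4 + B.
methanol balance: 552.74 + 0.742·B = 0.602·(1315.4 + B)
(0.742 − 0.602)·B = 0.602×1315.4 − 552.74 = 239.13
B = 239.13 / 0.140 = 1708.1 kg/min

1708 kg/min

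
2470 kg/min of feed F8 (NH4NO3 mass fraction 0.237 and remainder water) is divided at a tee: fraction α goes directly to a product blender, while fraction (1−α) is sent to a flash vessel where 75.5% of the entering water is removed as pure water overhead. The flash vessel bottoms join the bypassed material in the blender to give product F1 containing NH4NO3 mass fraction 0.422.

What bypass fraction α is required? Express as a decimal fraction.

All 2470×0.237 = 585.39 kg/min of NH4NO3 reaches F1, so F1 = 585.39/0.422 = 1387.2 kg/min and vapour = 1082.8 kg/min.
The evaporator receives (1−α)·2470 of feed at 0.763 water and removes 0.755 of that water:
0.755×0.763×(1−α)×2470 = 1082.8
(1−α) = 1082.8/1422.9 = 0.7610;  α = 0.2390.

0.239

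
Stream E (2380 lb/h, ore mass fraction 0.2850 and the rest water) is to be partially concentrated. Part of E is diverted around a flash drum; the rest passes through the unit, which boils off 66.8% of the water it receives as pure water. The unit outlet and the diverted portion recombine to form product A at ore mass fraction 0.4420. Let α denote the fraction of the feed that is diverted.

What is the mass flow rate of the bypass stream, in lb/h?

610 lb/h

All 2380×0.285 = 678.3 lb/h of ore reaches A, so A = 678.3/0.442 = 1534.6 lb/h and vapour = 845.38 lb/h.
The evaporator receives (1−α)·2380 of feed at 0.715 water and removes 0.668 of that water:
0.668×0.715×(1−α)×2380 = 845.38
(1−α) = 845.38/1136.7 = 0.7437;  α = 0.2563.
Bypass flow = 0.2563×2380 = 610.01 lb/h.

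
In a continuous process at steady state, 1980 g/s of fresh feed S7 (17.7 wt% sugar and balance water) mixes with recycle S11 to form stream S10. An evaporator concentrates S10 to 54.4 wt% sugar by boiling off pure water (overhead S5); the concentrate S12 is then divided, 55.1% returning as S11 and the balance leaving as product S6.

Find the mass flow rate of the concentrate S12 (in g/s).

Overall sugar balance (none leaves overhead): sugar in fresh feed = sugar in product, i.e. 1980×0.177 = (1−0.551)·S12·0.544.
S12 = 350.46/(0.544×0.449) = 1434.8 g/s.

1435 g/s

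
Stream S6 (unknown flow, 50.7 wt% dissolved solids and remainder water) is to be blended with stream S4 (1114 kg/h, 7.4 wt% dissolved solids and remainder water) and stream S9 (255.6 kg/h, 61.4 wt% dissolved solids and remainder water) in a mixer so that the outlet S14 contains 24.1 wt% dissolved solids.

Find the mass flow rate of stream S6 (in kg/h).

Let S6 be the unknown flow. Total out = 1369.6 + S6.
dissolved solids balance: 239.37 + 0.507·S6 = 0.241·(1369.6 + S6)
(0.507 − 0.241)·S6 = 0.241×1369.6 − 239.37 = 90.699
S6 = 90.699 / 0.266 = 340.97 kg/h

341 kg/h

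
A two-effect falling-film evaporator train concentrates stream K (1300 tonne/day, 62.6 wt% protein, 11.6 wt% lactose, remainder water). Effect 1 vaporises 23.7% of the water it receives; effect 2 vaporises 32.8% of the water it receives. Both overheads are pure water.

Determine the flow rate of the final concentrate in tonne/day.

1137 tonne/day

water in feed = 1300×0.258 = 335.4 tonne/day.
After stage 1: water left = (1−0.237)×335.4 = 255.91; stream total = 1220.5 tonne/day.
After stage 2: water left = (1−0.328)×255.91 = 171.97; final concentrate = 1136.6 tonne/day.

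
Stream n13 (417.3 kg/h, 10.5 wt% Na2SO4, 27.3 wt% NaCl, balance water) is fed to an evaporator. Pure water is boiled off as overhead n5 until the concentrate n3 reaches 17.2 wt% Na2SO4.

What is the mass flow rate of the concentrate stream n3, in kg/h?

Na2SO4 is conserved: 417.3×0.105 = 43.816 kg/h all reports to the concentrate.
Concentrate = 43.816/(target fraction) = 254.75 kg/h.

254.7 kg/h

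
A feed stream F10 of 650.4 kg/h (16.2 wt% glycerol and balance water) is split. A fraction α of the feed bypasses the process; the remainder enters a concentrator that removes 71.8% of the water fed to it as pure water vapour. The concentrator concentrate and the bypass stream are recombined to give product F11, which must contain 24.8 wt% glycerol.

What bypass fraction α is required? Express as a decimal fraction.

All 650.4×0.162 = 105.36 kg/h of glycerol reaches F11, so F11 = 105.36/0.248 = 424.86 kg/h and vapour = 225.54 kg/h.
The evaporator receives (1−α)·650.4 of feed at 0.838 water and removes 0.718 of that water:
0.718×0.838×(1−α)×650.4 = 225.54
(1−α) = 225.54/391.34 = 0.5763;  α = 0.4237.

0.424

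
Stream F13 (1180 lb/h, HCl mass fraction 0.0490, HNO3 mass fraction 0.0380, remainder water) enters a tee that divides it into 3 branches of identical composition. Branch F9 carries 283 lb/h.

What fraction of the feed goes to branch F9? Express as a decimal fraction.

0.240

Fraction to F9 = 283/1180 = 0.2398.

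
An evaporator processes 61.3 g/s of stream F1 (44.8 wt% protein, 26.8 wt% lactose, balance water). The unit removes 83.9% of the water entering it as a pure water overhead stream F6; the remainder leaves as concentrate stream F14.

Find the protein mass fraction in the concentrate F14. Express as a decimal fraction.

0.588

protein is not removed: 61.3×0.448 = 27.462 g/s of protein enters F14.
water entering = 61.3×0.284 = 17.409 g/s; overhead removed = 0.839×17.409 = 14.606 g/s.
Concentrate = 61.3 − 14.606 = 46.694 g/s.
Mass fraction = 27.462/46.694 = 0.588.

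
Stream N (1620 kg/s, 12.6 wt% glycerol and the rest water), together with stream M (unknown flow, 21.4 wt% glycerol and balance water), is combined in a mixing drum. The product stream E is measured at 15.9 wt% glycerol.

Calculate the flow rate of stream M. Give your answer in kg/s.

Let M be the unknown flow. Total out = 1620 + M.
glycerol balance: 204.12 + 0.214·M = 0.159·(1620 + M)
(0.214 − 0.159)·M = 0.159×1620 − 204.12 = 53.46
M = 53.46 / 0.055 = 972 kg/s

972 kg/s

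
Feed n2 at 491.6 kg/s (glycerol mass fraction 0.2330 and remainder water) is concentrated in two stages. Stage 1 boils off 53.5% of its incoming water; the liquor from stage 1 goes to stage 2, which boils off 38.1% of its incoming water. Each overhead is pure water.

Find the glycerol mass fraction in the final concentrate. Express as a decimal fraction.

water in feed = 491.6×0.767 = 377.06 kg/s.
After stage 1: water left = (1−0.535)×377.06 = 175.33; stream total = 289.87 kg/s.
After stage 2: water left = (1−0.381)×175.33 = 108.53; final concentrate = 223.07 kg/s.
glycerol fraction = 114.54/223.07 = 0.5135.

0.5135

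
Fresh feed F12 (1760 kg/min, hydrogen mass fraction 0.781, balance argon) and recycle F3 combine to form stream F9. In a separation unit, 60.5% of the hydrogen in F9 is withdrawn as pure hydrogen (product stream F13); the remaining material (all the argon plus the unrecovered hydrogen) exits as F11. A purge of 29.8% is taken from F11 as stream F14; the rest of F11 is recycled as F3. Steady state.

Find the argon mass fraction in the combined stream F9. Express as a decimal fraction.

0.405

argon enters only via F12 and leaves only via the purge: 1760×0.219 = 0.298×(argon in F11), and the separation unit passes all argon, so argon in F9 = argon in F11 = 1293.4 kg/min.
hydrogen in F9: m_A = 1760×0.781 + (1−0.298)·(1−0.605)·m_A, so m_A = 1374.6/0.7227 = 1902 kg/min.
F9 = 1902 + 1293.4 = 3195.4 kg/min.
argon fraction in F9 = 1293.4/3195.4 = 0.405.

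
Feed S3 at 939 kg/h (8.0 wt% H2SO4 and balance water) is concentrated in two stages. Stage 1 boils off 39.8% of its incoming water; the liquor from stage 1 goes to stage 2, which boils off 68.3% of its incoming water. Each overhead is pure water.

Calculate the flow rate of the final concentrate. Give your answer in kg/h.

240 kg/h

water in feed = 939×0.920 = 863.88 kg/h.
After stage 1: water left = (1−0.398)×863.88 = 520.06; stream total = 595.18 kg/h.
After stage 2: water left = (1−0.683)×520.06 = 164.86; final concentrate = 239.98 kg/h.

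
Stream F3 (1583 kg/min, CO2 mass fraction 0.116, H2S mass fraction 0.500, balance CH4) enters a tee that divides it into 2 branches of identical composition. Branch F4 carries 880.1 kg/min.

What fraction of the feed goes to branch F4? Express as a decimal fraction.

0.556

Fraction to F4 = 880.1/1583 = 0.5560.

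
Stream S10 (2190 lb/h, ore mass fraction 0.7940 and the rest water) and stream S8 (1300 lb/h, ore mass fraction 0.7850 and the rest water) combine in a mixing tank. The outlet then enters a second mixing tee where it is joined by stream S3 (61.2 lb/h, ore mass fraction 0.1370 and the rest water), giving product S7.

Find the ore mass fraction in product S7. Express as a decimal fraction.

Overall, product flow = 3551.2 lb/h.
ore in = 2190×0.794 + 1300×0.785 + 61.2×0.137 = 2767.7 lb/h.
ore fraction in S7 = 0.7794.

0.7794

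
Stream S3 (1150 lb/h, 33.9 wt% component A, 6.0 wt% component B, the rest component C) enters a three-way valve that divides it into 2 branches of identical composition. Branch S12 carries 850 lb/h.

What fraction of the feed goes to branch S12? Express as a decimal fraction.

Fraction to S12 = 850/1150 = 0.7391.

0.739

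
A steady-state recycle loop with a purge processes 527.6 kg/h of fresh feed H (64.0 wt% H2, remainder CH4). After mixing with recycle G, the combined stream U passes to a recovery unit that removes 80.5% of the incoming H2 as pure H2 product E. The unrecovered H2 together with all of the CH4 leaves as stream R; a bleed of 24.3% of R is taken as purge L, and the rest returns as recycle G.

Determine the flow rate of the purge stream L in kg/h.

CH4 enters only via H and leaves only via the purge: 527.6×0.360 = 0.243×(CH4 in R), and the recovery unit passes all CH4, so CH4 in U = CH4 in R = 781.63 kg/h.
H2 in U: m_A = 527.6×0.640 + (1−0.243)·(1−0.805)·m_A, so m_A = 337.66/0.8524 = 396.14 kg/h.
R = (1−0.805)×396.14 + 781.63 = 858.88 kg/h.
Purge L = 0.243×858.88 = 208.71 kg/h.

208.7 kg/h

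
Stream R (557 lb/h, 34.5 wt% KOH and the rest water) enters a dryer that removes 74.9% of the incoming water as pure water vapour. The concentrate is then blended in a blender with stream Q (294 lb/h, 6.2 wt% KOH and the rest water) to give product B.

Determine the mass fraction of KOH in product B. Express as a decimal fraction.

0.364

Vapour removed = 0.749×0.655×557 = 273.26 lb/h; concentrate = 283.74 lb/h.
KOH reaching the mixer = 192.16 (from concentrate) + 294×0.062 = 210.39 lb/h.
Product flow = 283.74 + 294 = 577.74 lb/h; KOH fraction = 0.364.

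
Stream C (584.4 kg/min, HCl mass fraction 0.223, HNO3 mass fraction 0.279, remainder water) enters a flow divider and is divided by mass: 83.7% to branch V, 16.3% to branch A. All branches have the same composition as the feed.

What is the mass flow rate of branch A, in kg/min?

Branch A flow = 0.163×584.4 = 95.257 kg/min.

95.26 kg/min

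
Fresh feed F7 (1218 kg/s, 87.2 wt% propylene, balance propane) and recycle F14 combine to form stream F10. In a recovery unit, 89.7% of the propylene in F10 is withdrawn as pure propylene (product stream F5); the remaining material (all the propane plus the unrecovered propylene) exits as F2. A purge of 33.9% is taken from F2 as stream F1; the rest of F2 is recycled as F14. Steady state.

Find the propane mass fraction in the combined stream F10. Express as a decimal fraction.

0.288

propane enters only via F7 and leaves only via the purge: 1218×0.128 = 0.339×(propane in F2), and the recovery unit passes all propane, so propane in F10 = propane in F2 = 459.89 kg/s.
propylene in F10: m_A = 1218×0.872 + (1−0.339)·(1−0.897)·m_A, so m_A = 1062.1/0.9319 = 1139.7 kg/s.
F10 = 1139.7 + 459.89 = 1599.6 kg/s.
propane fraction in F10 = 459.89/1599.6 = 0.288.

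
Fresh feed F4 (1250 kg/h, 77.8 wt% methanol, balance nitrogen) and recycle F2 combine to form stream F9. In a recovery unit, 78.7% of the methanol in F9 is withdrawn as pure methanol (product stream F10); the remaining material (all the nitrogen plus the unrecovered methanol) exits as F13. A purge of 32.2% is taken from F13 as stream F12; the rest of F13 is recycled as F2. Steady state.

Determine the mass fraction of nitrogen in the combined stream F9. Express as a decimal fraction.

nitrogen enters only via F4 and leaves only via the purge: 1250×0.222 = 0.322×(nitrogen in F13), and the recovery unit passes all nitrogen, so nitrogen in F9 = nitrogen in F13 = 861.8 kg/h.
methanol in F9: m_A = 1250×0.778 + (1−0.322)·(1−0.787)·m_A, so m_A = 972.5/0.8556 = 1136.6 kg/h.
F9 = 1136.6 + 861.8 = 1998.4 kg/h.
nitrogen fraction in F9 = 861.8/1998.4 = 0.4312.

0.4312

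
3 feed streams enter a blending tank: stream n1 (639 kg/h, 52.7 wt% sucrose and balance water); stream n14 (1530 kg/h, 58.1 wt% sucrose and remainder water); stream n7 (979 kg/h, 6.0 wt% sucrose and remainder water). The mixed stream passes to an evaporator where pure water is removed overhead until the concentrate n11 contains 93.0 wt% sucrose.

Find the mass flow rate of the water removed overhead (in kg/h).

1767 kg/h

sucrose entering = 639×0.527 + 1530×0.581 + 979×0.060 = 1284.4 kg/h.
All sucrose reports to n11, so n11 = 1284.4/0.930 = 1381.1 kg/h.
Total feed = 3148 kg/h; overhead = 3148 − 1381.1 = 1766.9 kg/h.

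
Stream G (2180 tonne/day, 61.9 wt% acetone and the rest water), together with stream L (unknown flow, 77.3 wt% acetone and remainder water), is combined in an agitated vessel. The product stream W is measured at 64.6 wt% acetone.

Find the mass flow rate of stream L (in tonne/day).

Let L be the unknown flow. Total out = 2180 + L.
acetone balance: 1349.4 + 0.773·L = 0.646·(2180 + L)
(0.773 − 0.646)·L = 0.646×2180 − 1349.4 = 58.86
L = 58.86 / 0.127 = 463.46 tonne/day

463.5 tonne/day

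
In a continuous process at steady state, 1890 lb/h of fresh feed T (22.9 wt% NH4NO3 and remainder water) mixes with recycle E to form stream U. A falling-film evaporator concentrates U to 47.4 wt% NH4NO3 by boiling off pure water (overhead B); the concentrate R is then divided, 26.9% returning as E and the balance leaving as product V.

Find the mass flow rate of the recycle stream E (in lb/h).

336 lb/h

Overall NH4NO3 balance (none leaves overhead): NH4NO3 in fresh feed = NH4NO3 in product, i.e. 1890×0.229 = (1−0.269)·R·0.474.
R = 432.81/(0.474×0.731) = 1249.1 lb/h.
Recycle E = 0.269×1249.1 = 336.01 lb/h.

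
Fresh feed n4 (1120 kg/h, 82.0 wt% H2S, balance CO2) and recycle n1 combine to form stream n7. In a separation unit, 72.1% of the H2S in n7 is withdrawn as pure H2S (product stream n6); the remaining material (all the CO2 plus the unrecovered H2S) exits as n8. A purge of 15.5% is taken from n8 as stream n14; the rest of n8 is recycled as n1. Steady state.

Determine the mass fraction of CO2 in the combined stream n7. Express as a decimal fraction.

0.5198

CO2 enters only via n4 and leaves only via the purge: 1120×0.180 = 0.155×(CO2 in n8), and the separation unit passes all CO2, so CO2 in n7 = CO2 in n8 = 1300.6 kg/h.
H2S in n7: m_A = 1120×0.820 + (1−0.155)·(1−0.721)·m_A, so m_A = 918.4/0.7642 = 1201.7 kg/h.
n7 = 1201.7 + 1300.6 = 2502.4 kg/h.
CO2 fraction in n7 = 1300.6/2502.4 = 0.5198.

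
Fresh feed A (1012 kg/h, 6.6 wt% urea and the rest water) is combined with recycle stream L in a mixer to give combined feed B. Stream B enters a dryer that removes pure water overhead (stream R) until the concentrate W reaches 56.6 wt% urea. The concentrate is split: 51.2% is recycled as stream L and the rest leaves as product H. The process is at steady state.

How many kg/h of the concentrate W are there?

Overall urea balance (none leaves overhead): urea in fresh feed = urea in product, i.e. 1012×0.066 = (1−0.512)·W·0.566.
W = 66.792/(0.566×0.488) = 241.82 kg/h.

241.8 kg/h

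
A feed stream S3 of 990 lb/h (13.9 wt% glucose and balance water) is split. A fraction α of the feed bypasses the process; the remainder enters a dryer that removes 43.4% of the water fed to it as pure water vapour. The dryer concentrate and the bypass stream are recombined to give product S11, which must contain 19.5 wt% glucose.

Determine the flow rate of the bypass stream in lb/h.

229.2 lb/h

All 990×0.139 = 137.61 lb/h of glucose reaches S11, so S11 = 137.61/0.195 = 705.69 lb/h and vapour = 284.31 lb/h.
The evaporator receives (1−α)·990 of feed at 0.861 water and removes 0.434 of that water:
0.434×0.861×(1−α)×990 = 284.31
(1−α) = 284.31/369.94 = 0.7685;  α = 0.2315.
Bypass flow = 0.2315×990 = 229.16 lb/h.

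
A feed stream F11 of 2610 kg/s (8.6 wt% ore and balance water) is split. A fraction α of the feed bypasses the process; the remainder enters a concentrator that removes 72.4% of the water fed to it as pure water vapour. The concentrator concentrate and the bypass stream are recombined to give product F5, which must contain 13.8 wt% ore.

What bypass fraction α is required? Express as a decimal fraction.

All 2610×0.086 = 224.46 kg/s of ore reaches F5, so F5 = 224.46/0.138 = 1626.5 kg/s and vapour = 983.48 kg/s.
The evaporator receives (1−α)·2610 of feed at 0.914 water and removes 0.724 of that water:
0.724×0.914×(1−α)×2610 = 983.48
(1−α) = 983.48/1727.1 = 0.5694;  α = 0.4306.

0.431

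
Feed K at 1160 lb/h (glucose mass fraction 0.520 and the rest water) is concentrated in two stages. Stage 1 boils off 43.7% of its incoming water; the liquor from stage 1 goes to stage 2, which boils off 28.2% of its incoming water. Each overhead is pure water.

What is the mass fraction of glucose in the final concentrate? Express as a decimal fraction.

water in feed = 1160×0.480 = 556.8 lb/h.
After stage 1: water left = (1−0.437)×556.8 = 313.48; stream total = 916.68 lb/h.
After stage 2: water left = (1−0.282)×313.48 = 225.08; final concentrate = 828.28 lb/h.
glucose fraction = 603.2/828.28 = 0.728.

0.728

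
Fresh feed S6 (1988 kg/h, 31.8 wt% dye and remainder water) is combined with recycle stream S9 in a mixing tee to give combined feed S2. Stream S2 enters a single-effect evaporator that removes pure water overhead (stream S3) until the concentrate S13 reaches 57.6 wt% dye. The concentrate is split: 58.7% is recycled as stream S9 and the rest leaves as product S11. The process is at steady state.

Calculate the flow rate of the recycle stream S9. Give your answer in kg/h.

1560 kg/h

Overall dye balance (none leaves overhead): dye in fresh feed = dye in product, i.e. 1988×0.318 = (1−0.587)·S13·0.576.
S13 = 632.18/(0.576×0.413) = 2657.5 kg/h.
Recycle S9 = 0.587×2657.5 = 1559.9 kg/h.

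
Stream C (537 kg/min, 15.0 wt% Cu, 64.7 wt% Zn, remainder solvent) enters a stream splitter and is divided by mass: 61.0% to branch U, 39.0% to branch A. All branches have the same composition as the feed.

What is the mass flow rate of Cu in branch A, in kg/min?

Branch A total = 0.390×537 = 209.43 kg/min.
Cu in A = 0.150×209.43 = 31.415 kg/min.

31.41 kg/min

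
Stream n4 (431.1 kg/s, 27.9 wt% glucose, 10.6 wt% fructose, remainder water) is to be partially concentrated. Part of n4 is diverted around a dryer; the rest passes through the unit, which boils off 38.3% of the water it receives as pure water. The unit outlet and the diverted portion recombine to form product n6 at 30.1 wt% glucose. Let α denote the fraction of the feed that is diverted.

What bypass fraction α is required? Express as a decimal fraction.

All 431.1×0.279 = 120.28 kg/s of glucose reaches n6, so n6 = 120.28/0.301 = 399.59 kg/s and vapour = 31.509 kg/s.
The evaporator receives (1−α)·431.1 of feed at 0.615 water and removes 0.383 of that water:
0.383×0.615×(1−α)×431.1 = 31.509
(1−α) = 31.509/101.54 = 0.3103;  α = 0.6897.

0.690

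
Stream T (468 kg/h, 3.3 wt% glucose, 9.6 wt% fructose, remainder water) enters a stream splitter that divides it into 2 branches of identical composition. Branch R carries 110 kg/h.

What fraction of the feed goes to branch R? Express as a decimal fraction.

0.235

Fraction to R = 110/468 = 0.2350.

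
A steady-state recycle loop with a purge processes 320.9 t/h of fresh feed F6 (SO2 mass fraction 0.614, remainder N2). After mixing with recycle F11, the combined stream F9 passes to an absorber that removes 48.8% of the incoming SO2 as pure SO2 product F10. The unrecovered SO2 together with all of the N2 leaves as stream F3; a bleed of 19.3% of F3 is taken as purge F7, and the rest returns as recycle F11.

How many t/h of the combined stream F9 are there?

977.6 t/h

N2 enters only via F6 and leaves only via the purge: 320.9×0.386 = 0.193×(N2 in F3), and the absorber passes all N2, so N2 in F9 = N2 in F3 = 641.8 t/h.
SO2 in F9: m_A = 320.9×0.614 + (1−0.193)·(1−0.488)·m_A, so m_A = 197.03/0.5868 = 335.77 t/h.
F9 = 335.77 + 641.8 = 977.57 t/h.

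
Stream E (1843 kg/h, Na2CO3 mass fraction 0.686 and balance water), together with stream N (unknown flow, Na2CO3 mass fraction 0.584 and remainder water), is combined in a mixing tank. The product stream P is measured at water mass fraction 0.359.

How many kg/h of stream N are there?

1455 kg/h

Let N be the unknown flow. Total out = 1843 + N.
water balance: 578.7 + 0.416·N = 0.359·(1843 + N)
(0.416 − 0.359)·N = 0.359×1843 − 578.7 = 82.935
N = 82.935 / 0.057 = 1455 kg/h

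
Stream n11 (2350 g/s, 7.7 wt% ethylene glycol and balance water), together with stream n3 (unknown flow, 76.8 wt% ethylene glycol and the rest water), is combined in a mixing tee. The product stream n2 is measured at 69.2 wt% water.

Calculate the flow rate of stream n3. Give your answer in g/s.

Let n3 be the unknown flow. Total out = 2350 + n3.
water balance: 2169.1 + 0.232·n3 = 0.692·(2350 + n3)
(0.232 − 0.692)·n3 = 0.692×2350 − 2169.1 = -542.85
n3 = -542.85 / -0.460 = 1180.1 g/s

1180 g/s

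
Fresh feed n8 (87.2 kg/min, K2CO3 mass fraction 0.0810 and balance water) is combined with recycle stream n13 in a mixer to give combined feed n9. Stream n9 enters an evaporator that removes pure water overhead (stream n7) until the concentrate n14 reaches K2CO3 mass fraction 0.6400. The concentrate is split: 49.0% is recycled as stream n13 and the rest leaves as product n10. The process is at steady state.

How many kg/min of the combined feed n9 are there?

Overall K2CO3 balance (none leaves overhead): K2CO3 in fresh feed = K2CO3 in product, i.e. 87.2×0.081 = (1−0.490)·n14·0.640.
n14 = 7.0632/(0.640×0.510) = 21.64 kg/min.
Recycle n13 = 0.490×21.64 = 10.603 kg/min.
Combined feed n9 = 87.2 + 10.603 = 97.803 kg/min.

97.8 kg/min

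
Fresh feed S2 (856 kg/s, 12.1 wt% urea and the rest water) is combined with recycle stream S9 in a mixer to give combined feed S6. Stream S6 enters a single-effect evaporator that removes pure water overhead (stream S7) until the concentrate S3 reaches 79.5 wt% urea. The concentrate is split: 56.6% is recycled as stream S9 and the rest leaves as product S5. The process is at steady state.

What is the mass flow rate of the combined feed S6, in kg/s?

1026 kg/s

Overall urea balance (none leaves overhead): urea in fresh feed = urea in product, i.e. 856×0.121 = (1−0.566)·S3·0.795.
S3 = 103.58/(0.795×0.434) = 300.19 kg/s.
Recycle S9 = 0.566×300.19 = 169.91 kg/s.
Combined feed S6 = 856 + 169.91 = 1025.9 kg/s.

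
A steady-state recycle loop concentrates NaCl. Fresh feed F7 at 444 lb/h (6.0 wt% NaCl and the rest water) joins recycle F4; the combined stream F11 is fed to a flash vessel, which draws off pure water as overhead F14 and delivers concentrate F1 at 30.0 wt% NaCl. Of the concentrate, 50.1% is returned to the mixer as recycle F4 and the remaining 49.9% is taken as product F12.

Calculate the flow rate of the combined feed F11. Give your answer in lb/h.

533.2 lb/h

Overall NaCl balance (none leaves overhead): NaCl in fresh feed = NaCl in product, i.e. 444×0.060 = (1−0.501)·F1·0.300.
F1 = 26.64/(0.300×0.499) = 177.96 lb/h.
Recycle F4 = 0.501×177.96 = 89.156 lb/h.
Combined feed F11 = 444 + 89.156 = 533.16 lb/h.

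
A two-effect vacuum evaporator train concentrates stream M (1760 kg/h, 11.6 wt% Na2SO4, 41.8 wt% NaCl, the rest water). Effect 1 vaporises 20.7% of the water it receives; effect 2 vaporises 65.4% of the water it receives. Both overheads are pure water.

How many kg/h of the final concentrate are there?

water in feed = 1760×0.466 = 820.16 kg/h.
After stage 1: water left = (1−0.207)×820.16 = 650.39; stream total = 1590.2 kg/h.
After stage 2: water left = (1−0.654)×650.39 = 225.03; final concentrate = 1164.9 kg/h.

1165 kg/h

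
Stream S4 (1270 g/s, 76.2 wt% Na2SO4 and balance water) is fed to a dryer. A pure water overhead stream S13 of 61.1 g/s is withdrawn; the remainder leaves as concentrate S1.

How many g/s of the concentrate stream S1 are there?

Concentrate = 1270 − 61.1 = 1208.9 g/s.

1209 g/s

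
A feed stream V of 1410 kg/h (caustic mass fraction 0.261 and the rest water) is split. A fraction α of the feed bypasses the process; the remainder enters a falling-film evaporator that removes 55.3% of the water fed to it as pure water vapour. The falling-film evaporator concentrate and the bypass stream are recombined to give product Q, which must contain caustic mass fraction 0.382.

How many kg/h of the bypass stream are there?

317.1 kg/h

All 1410×0.261 = 368.01 kg/h of caustic reaches Q, so Q = 368.01/0.382 = 963.38 kg/h and vapour = 446.62 kg/h.
The evaporator receives (1−α)·1410 of feed at 0.739 water and removes 0.553 of that water:
0.553×0.739×(1−α)×1410 = 446.62
(1−α) = 446.62/576.22 = 0.7751;  α = 0.2249.
Bypass flow = 0.2249×1410 = 317.12 kg/h.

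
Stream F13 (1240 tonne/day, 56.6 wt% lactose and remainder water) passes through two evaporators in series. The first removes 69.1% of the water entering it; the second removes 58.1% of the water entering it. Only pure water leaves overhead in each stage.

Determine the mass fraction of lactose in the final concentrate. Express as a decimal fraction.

0.910

water in feed = 1240×0.434 = 538.16 tonne/day.
After stage 1: water left = (1−0.691)×538.16 = 166.29; stream total = 868.13 tonne/day.
After stage 2: water left = (1−0.581)×166.29 = 69.676; final concentrate = 771.52 tonne/day.
lactose fraction = 701.84/771.52 = 0.910.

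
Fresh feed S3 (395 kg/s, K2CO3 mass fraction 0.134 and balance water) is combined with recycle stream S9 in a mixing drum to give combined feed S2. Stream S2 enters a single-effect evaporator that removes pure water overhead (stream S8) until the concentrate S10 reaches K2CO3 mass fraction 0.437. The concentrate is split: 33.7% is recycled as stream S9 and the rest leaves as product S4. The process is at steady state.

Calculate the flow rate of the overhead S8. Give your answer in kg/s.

Overall K2CO3 balance (none leaves overhead): K2CO3 in fresh feed = K2CO3 in product, i.e. 395×0.134 = (1−0.337)·S10·0.437.
S10 = 52.93/(0.437×0.663) = 182.69 kg/s.
Recycle S9 = 0.337×182.69 = 61.565 kg/s.
Combined feed S2 = 395 + 61.565 = 456.57 kg/s.
Overhead S8 = S2 − S10 = 456.57 − 182.69 = 273.88 kg/s.

273.9 kg/s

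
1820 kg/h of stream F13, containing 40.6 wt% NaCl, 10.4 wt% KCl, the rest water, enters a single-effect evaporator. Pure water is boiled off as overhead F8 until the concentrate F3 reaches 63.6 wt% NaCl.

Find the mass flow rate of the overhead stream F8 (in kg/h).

NaCl is conserved: 1820×0.406 = 738.92 kg/h all reports to the concentrate.
Concentrate = 738.92/(target fraction) = 1161.8 kg/h.
Overhead = 1820 − 1161.8 = 658.18 kg/h.

658.2 kg/h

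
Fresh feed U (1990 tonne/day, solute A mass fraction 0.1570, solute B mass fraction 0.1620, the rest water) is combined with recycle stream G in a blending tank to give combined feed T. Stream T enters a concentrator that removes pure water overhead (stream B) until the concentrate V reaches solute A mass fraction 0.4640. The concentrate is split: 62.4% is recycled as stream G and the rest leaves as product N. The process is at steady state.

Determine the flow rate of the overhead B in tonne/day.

1317 tonne/day

Overall solute A balance (none leaves overhead): solute A in fresh feed = solute A in product, i.e. 1990×0.157 = (1−0.624)·V·0.464.
V = 312.43/(0.464×0.376) = 1790.8 tonne/day.
Recycle G = 0.624×1790.8 = 1117.5 tonne/day.
Combined feed T = 1990 + 1117.5 = 3107.5 tonne/day.
Overhead B = T − V = 3107.5 − 1790.8 = 1316.7 tonne/day.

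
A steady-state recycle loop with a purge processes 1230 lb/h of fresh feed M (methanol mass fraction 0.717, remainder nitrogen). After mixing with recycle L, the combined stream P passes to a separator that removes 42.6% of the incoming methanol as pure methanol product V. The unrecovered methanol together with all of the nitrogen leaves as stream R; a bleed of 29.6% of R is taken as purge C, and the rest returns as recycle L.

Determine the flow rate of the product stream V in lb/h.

methanol in P: m_A = 1230×0.717 + (1−0.296)·(1−0.426)·m_A, so m_A = 881.91/0.5959 = 1480 lb/h.
Product V = 0.426×1480 = 630.46 lb/h.

630.5 lb/h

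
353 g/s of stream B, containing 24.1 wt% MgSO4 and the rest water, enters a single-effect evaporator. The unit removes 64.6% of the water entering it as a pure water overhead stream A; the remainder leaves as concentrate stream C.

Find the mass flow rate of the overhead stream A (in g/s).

water entering = 353×0.759 = 267.93 g/s; overhead removed = 0.646×267.93 = 173.08 g/s.

173.1 g/s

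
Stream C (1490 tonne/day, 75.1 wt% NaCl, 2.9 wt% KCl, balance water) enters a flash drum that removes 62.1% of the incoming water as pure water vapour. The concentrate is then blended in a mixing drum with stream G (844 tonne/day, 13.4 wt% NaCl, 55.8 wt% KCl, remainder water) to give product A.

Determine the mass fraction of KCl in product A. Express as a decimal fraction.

Vapour removed = 0.621×0.220×1490 = 203.56 tonne/day; concentrate = 1286.4 tonne/day.
KCl reaching the mixer = 43.21 (from concentrate) + 844×0.558 = 514.16 tonne/day.
Product flow = 1286.4 + 844 = 2130.4 tonne/day; KCl fraction = 0.2413.

0.2413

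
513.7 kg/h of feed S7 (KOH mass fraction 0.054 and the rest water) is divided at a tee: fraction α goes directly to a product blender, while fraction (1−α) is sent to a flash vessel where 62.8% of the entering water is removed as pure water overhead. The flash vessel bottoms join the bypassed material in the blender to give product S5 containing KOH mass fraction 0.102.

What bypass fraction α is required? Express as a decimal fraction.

0.208

All 513.7×0.054 = 27.74 kg/h of KOH reaches S5, so S5 = 27.74/0.102 = 271.96 kg/h and vapour = 241.74 kg/h.
The evaporator receives (1−α)·513.7 of feed at 0.946 water and removes 0.628 of that water:
0.628×0.946×(1−α)×513.7 = 241.74
(1−α) = 241.74/305.18 = 0.7921;  α = 0.2079.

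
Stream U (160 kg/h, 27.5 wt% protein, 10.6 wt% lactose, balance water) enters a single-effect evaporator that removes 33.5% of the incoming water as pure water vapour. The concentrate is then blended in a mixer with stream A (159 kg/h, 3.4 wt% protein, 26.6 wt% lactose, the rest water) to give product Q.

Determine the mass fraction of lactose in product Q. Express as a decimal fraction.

Vapour removed = 0.335×0.619×160 = 33.178 kg/h; concentrate = 126.82 kg/h.
lactose reaching the mixer = 16.96 (from concentrate) + 159×0.266 = 59.254 kg/h.
Product flow = 126.82 + 159 = 285.82 kg/h; lactose fraction = 0.207.

0.207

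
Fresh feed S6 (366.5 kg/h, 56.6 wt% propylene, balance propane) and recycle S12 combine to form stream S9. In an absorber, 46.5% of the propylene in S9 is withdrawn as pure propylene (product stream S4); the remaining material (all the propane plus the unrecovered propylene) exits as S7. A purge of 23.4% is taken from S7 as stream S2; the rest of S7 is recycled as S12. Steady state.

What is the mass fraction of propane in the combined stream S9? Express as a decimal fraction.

0.659

propane enters only via S6 and leaves only via the purge: 366.5×0.434 = 0.234×(propane in S7), and the absorber passes all propane, so propane in S9 = propane in S7 = 679.75 kg/h.
propylene in S9: m_A = 366.5×0.566 + (1−0.234)·(1−0.465)·m_A, so m_A = 207.44/0.5902 = 351.48 kg/h.
S9 = 351.48 + 679.75 = 1031.2 kg/h.
propane fraction in S9 = 679.75/1031.2 = 0.659.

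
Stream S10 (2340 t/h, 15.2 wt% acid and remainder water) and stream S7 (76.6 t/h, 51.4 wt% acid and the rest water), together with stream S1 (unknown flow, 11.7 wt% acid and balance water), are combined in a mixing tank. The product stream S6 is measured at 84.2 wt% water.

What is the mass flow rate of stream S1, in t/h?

Let S1 be the unknown flow. Total out = 2416.6 + S1.
water balance: 2021.5 + 0.883·S1 = 0.842·(2416.6 + S1)
(0.883 − 0.842)·S1 = 0.842×2416.6 − 2021.5 = 13.23
S1 = 13.23 / 0.041 = 322.67 t/h

322.7 t/h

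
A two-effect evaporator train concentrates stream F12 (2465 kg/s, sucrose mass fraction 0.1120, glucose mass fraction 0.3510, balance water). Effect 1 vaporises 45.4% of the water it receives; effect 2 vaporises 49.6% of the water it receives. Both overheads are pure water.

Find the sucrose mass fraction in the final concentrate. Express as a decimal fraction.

water in feed = 2465×0.537 = 1323.7 kg/s.
After stage 1: water left = (1−0.454)×1323.7 = 722.74; stream total = 1864 kg/s.
After stage 2: water left = (1−0.496)×722.74 = 364.26; final concentrate = 1505.6 kg/s.
sucrose fraction = 276.08/1505.6 = 0.1834.

0.1834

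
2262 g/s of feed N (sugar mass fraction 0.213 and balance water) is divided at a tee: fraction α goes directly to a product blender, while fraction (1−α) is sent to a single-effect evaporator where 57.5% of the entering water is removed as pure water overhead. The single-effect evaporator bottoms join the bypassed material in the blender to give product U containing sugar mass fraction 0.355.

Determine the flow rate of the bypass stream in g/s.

All 2262×0.213 = 481.81 g/s of sugar reaches U, so U = 481.81/0.355 = 1357.2 g/s and vapour = 904.8 g/s.
The evaporator receives (1−α)·2262 of feed at 0.787 water and removes 0.575 of that water:
0.575×0.787×(1−α)×2262 = 904.8
(1−α) = 904.8/1023.6 = 0.8839;  α = 0.1161.
Bypass flow = 0.1161×2262 = 262.55 g/s.

262.6 g/s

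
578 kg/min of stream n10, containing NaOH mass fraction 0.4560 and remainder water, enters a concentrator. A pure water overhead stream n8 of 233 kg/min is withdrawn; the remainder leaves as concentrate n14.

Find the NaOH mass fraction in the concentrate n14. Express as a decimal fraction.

0.7640

NaOH is not removed: 578×0.456 = 263.57 kg/min of NaOH enters n14.
Concentrate = 578 − 233 = 345 kg/min.
Mass fraction = 263.57/345 = 0.7640.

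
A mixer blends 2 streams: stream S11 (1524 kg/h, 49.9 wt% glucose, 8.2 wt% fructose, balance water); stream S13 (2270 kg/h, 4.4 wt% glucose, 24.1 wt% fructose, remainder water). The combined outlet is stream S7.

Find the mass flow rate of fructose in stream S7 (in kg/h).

672 kg/h

fructose out = fructose in = 1524×0.082 + 2270×0.241 = 672.04 kg/h.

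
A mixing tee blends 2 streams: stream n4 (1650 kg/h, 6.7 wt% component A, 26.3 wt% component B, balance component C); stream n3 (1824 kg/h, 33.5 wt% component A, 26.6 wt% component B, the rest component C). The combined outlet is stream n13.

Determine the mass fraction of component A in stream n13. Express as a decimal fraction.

0.2077

Total flow out = 1650 + 1824 = 3474 kg/h.
component A in = 1650×0.067 + 1824×0.335 = 721.59 kg/h.
component A mass fraction in n13 = 721.59/3474 = 0.2077.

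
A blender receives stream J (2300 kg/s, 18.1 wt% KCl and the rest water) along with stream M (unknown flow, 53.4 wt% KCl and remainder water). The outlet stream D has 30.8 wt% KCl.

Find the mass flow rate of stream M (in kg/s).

Let M be the unknown flow. Total out = 2300 + M.
KCl balance: 416.3 + 0.534·M = 0.308·(2300 + M)
(0.534 − 0.308)·M = 0.308×2300 − 416.3 = 292.1
M = 292.1 / 0.226 = 1292.5 kg/s

1292 kg/s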